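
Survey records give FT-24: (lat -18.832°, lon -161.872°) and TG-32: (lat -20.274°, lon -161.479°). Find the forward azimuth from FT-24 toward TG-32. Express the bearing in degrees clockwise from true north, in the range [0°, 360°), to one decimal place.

165.7°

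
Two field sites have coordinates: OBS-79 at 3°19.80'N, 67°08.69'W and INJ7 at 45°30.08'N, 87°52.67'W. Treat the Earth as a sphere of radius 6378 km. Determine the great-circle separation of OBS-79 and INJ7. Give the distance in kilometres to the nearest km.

OBS-79: φ = +3.33000°, λ = -67.14483°
INJ7: φ = +45.50133°, λ = -87.87783°
Δφ = 42.1713°,  Δλ = -20.7330°
a = sin²(Δφ/2) + cos φ₁ cos φ₂ sin²(Δλ/2) = 0.152086
c = 2·arcsin(√a) = 0.801225 rad = 45.9068°
d = R·c = 6378 × 0.801225 = 5110.2 km

5110 km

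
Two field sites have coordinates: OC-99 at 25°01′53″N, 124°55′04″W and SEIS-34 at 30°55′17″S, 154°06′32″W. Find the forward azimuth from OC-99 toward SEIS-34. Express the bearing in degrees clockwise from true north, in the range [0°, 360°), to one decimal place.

OC-99: φ = +25.03139°, λ = -124.91778°
SEIS-34: φ = -30.92139°, λ = -154.10889°
Δλ = -29.1911°
y = sin Δλ · cos φ₂ = -0.418406
x = cos φ₁ sin φ₂ − sin φ₁ cos φ₂ cos Δλ = -0.782477
θ = atan2(y, x) = -151.8657° → 208.1343° (mod 360°)

208.1°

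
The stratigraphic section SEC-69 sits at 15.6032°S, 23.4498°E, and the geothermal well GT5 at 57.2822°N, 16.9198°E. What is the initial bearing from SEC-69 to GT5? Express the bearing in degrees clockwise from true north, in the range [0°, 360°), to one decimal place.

356.3°

Δλ = -6.5300°
y = sin Δλ · cos φ₂ = -0.061468
x = cos φ₁ sin φ₂ − sin φ₁ cos φ₂ cos Δλ = 0.954775
θ = atan2(y, x) = -3.6836° → 356.3164° (mod 360°)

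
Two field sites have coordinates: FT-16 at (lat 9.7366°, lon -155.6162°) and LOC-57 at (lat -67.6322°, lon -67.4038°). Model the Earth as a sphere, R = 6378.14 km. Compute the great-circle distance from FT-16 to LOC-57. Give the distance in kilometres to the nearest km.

10945 km

Δφ = -77.3688°,  Δλ = 88.2124°
a = sin²(Δφ/2) + cos φ₁ cos φ₂ sin²(Δλ/2) = 0.572347
c = 2·arcsin(√a) = 1.716000 rad = 98.3196°
d = R·c = 6378.14 × 1.716000 = 10944.9 km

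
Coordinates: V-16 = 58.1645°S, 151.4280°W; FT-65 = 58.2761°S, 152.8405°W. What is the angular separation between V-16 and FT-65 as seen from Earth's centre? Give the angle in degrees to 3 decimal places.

0.752°

Δφ = -0.1116°,  Δλ = -1.4125°
a = sin²(Δφ/2) + cos φ₁ cos φ₂ sin²(Δλ/2) = 0.000043
c = 2·arcsin(√a) = 0.013129 rad = 0.7522°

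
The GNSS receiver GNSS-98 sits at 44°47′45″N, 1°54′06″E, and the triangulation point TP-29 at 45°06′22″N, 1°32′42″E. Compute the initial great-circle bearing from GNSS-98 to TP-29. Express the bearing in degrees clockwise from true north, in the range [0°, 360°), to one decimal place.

321.0°

GNSS-98: φ = +44.79583°, λ = +1.90167°
TP-29: φ = +45.10611°, λ = +1.54500°
Δλ = -0.3567°
y = sin Δλ · cos φ₂ = -0.004394
x = cos φ₁ sin φ₂ − sin φ₁ cos φ₂ cos Δλ = 0.005425
θ = atan2(y, x) = -39.0032° → 320.9968° (mod 360°)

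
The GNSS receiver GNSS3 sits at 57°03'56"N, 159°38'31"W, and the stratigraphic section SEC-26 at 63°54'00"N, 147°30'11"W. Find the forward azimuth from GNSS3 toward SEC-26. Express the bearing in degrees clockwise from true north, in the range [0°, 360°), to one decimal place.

GNSS3: φ = +57.06556°, λ = -159.64194°
SEC-26: φ = +63.90000°, λ = -147.50306°
Δλ = 12.1389°
y = sin Δλ · cos φ₂ = 0.092511
x = cos φ₁ sin φ₂ − sin φ₁ cos φ₂ cos Δλ = 0.127257
θ = atan2(y, x) = 36.0159° → 36.0159° (mod 360°)

36.0°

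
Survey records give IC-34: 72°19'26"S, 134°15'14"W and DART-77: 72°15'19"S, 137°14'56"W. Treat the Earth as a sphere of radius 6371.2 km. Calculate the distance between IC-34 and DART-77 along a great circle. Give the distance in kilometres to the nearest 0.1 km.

101.6 km

IC-34: φ = -72.32389°, λ = -134.25389°
DART-77: φ = -72.25528°, λ = -137.24889°
Δφ = 0.0686°,  Δλ = -2.9950°
a = sin²(Δφ/2) + cos φ₁ cos φ₂ sin²(Δλ/2) = 0.000064
c = 2·arcsin(√a) = 0.015945 rad = 0.9136°
d = R·c = 6371.2 × 0.015945 = 101.6 km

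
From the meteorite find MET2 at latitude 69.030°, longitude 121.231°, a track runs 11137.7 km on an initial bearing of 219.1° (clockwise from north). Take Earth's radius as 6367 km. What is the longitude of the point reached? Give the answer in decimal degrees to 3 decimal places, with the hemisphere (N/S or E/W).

77.536°E

δ = d/R = 11137.7/6367 = 1.749285 rad
φ₂ = arcsin(sin φ₁ cos δ + cos φ₁ sin δ cos θ)
   = arcsin(0.93377·-0.17754 + 0.35788·0.98411·-0.77605) = -26.04662°
λ₂ = λ₁ + atan2(sin θ sin δ cos φ₁, cos δ − sin φ₁ sin φ₂) = 77.53612°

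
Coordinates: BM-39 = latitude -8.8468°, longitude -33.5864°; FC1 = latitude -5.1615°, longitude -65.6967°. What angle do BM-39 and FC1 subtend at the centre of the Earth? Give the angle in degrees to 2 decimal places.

Δφ = 3.6853°,  Δλ = -32.1103°
a = sin²(Δφ/2) + cos φ₁ cos φ₂ sin²(Δλ/2) = 0.076304
c = 2·arcsin(√a) = 0.559743 rad = 32.0709°

32.07°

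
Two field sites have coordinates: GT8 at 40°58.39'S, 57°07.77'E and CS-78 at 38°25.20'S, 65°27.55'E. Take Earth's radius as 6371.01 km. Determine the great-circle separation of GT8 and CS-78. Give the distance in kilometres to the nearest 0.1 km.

GT8: φ = -40.97317°, λ = +57.12950°
CS-78: φ = -38.42000°, λ = +65.45917°
Δφ = 2.5532°,  Δλ = 8.3297°
a = sin²(Δφ/2) + cos φ₁ cos φ₂ sin²(Δλ/2) = 0.003616
c = 2·arcsin(√a) = 0.120346 rad = 6.8953°
d = R·c = 6371.01 × 0.120346 = 766.7 km

766.7 km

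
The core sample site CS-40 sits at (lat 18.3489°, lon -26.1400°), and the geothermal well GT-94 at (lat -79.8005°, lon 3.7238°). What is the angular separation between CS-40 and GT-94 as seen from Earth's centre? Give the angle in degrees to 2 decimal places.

Δφ = -98.1494°,  Δλ = 29.8638°
a = sin²(Δφ/2) + cos φ₁ cos φ₂ sin²(Δλ/2) = 0.582036
c = 2·arcsin(√a) = 1.735614 rad = 99.4434°

99.44°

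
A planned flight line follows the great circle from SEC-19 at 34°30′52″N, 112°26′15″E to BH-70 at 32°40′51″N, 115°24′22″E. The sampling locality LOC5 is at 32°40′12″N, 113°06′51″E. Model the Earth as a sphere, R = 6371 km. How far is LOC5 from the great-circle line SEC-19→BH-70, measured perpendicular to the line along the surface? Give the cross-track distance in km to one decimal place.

129.3 km

SEC-19: φ = +34.51444°, λ = +112.43750°
BH-70: φ = +32.68083°, λ = +115.40611°
LOC5: φ = +32.67000°, λ = +113.11417°
δ₁₃ = central angle SEC-19→LOC5 = 0.033661 rad  (haversine)
θ₁₃ = bearing SEC-19→LOC5 = 162.819°,  θ₁₂ = bearing SEC-19→BH-70 = 125.730°
dₓₜ = R·arcsin(sin δ₁₃ · sin(θ₁₃ − θ₁₂)) = 6371·arcsin(0.03365·sin(37.089°)) = 129.312 km
|dₓₜ| = 129.312 km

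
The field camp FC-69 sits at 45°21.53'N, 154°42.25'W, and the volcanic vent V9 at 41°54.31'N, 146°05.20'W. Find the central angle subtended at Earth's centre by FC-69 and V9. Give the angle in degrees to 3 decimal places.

FC-69: φ = +45.35883°, λ = -154.70417°
V9: φ = +41.90517°, λ = -146.08667°
Δφ = -3.4537°,  Δλ = 8.6175°
a = sin²(Δφ/2) + cos φ₁ cos φ₂ sin²(Δλ/2) = 0.003860
c = 2·arcsin(√a) = 0.124338 rad = 7.1240°

7.124°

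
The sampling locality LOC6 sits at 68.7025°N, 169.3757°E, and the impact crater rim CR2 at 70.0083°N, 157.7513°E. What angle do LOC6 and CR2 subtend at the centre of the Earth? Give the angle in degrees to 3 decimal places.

Δφ = 1.3058°,  Δλ = -11.6244°
a = sin²(Δφ/2) + cos φ₁ cos φ₂ sin²(Δλ/2) = 0.001403
c = 2·arcsin(√a) = 0.074939 rad = 4.2937°

4.294°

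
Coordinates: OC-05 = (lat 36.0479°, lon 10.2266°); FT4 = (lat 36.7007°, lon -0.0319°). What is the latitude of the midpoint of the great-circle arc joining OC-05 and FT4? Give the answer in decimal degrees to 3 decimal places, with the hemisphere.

Bx = cos φ₂ cos Δλ = 0.788952,  By = cos φ₂ sin Δλ = -0.142787
φₘ = atan2(sin φ₁ + sin φ₂, √((cos φ₁ + Bx)² + By²)) = 36.48414°
λₘ = λ₁ + atan2(By, cos φ₁ + Bx) = 5.11893°

36.484°N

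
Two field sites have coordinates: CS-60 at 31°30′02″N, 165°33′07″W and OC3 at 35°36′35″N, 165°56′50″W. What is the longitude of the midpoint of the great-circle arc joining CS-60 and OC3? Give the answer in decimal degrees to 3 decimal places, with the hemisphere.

CS-60: φ = +31.50056°, λ = -165.55194°
OC3: φ = +35.60972°, λ = -165.94722°
Bx = cos φ₂ cos Δλ = 0.812983,  By = cos φ₂ sin Δλ = -0.005609
φₘ = atan2(sin φ₁ + sin φ₂, √((cos φ₁ + Bx)² + By²)) = 33.55530°
λₘ = λ₁ + atan2(By, cos φ₁ + Bx) = -165.74488°

165.745°W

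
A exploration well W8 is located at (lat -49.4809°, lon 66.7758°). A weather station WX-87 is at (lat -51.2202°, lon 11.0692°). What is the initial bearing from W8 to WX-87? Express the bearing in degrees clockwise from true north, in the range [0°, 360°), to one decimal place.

Δλ = -55.7066°
y = sin Δλ · cos φ₂ = -0.517450
x = cos φ₁ sin φ₂ − sin φ₁ cos φ₂ cos Δλ = -0.238215
θ = atan2(y, x) = -114.7196° → 245.2804° (mod 360°)

245.3°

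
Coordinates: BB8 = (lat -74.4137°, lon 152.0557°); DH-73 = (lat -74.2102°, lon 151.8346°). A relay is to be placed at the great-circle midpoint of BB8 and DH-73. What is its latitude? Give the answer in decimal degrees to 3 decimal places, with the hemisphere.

Bx = cos φ₂ cos Δλ = 0.272107,  By = cos φ₂ sin Δλ = -0.001050
φₘ = atan2(sin φ₁ + sin φ₂, √((cos φ₁ + Bx)² + By²)) = -74.31198°
λₘ = λ₁ + atan2(By, cos φ₁ + Bx) = 151.94445°

74.312°S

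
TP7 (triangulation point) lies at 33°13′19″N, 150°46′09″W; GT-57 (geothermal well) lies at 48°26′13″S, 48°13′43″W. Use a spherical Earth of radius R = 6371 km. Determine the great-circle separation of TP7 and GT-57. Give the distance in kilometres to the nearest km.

13570 km

TP7: φ = +33.22194°, λ = -150.76917°
GT-57: φ = -48.43694°, λ = -48.22861°
Δφ = -81.6589°,  Δλ = 102.5406°
a = sin²(Δφ/2) + cos φ₁ cos φ₂ sin²(Δλ/2) = 0.765225
c = 2·arcsin(√a) = 2.129927 rad = 122.0359°
d = R·c = 6371 × 2.129927 = 13569.8 km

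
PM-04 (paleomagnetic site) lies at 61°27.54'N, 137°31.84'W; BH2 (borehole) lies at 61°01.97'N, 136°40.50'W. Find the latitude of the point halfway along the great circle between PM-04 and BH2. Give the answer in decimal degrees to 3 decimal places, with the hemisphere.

61.247°N

PM-04: φ = +61.45900°, λ = -137.53067°
BH2: φ = +61.03283°, λ = -136.67500°
Bx = cos φ₂ cos Δλ = 0.484254,  By = cos φ₂ sin Δλ = 0.007232
φₘ = atan2(sin φ₁ + sin φ₂, √((cos φ₁ + Bx)² + By²)) = 61.24659°
λₘ = λ₁ + atan2(By, cos φ₁ + Bx) = -137.09993°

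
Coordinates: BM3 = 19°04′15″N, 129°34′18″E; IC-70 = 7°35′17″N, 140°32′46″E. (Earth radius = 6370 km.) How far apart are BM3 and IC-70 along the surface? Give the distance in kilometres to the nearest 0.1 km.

BM3: φ = +19.07083°, λ = +129.57167°
IC-70: φ = +7.58806°, λ = +140.54611°
Δφ = -11.4828°,  Δλ = 10.9744°
a = sin²(Δφ/2) + cos φ₁ cos φ₂ sin²(Δλ/2) = 0.018574
c = 2·arcsin(√a) = 0.273424 rad = 15.6661°
d = R·c = 6370 × 0.273424 = 1741.7 km

1741.7 km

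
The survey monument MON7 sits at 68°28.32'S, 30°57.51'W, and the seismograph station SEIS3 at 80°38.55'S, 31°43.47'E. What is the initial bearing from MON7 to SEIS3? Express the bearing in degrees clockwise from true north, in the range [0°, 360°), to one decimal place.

153.7°

MON7: φ = -68.47200°, λ = -30.95850°
SEIS3: φ = -80.64250°, λ = +31.72450°
Δλ = 62.6830°
y = sin Δλ · cos φ₂ = 0.144462
x = cos φ₁ sin φ₂ − sin φ₁ cos φ₂ cos Δλ = -0.292662
θ = atan2(y, x) = 153.7284° → 153.7284° (mod 360°)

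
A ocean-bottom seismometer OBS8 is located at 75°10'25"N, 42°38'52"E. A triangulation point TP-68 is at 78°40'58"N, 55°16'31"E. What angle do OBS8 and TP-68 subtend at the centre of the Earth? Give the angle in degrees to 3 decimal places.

4.505°

OBS8: φ = +75.17361°, λ = +42.64778°
TP-68: φ = +78.68278°, λ = +55.27528°
Δφ = 3.5092°,  Δλ = 12.6275°
a = sin²(Δφ/2) + cos φ₁ cos φ₂ sin²(Δλ/2) = 0.001545
c = 2·arcsin(√a) = 0.078628 rad = 4.5051°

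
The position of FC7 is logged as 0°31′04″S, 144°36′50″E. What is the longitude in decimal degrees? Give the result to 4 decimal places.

144.6139°E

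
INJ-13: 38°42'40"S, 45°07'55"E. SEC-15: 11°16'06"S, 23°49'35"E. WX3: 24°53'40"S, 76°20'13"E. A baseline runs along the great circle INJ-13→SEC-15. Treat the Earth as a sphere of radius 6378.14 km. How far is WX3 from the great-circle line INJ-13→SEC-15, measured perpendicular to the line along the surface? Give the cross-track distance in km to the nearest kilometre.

INJ-13: φ = -38.71111°, λ = +45.13194°
SEC-15: φ = -11.26833°, λ = +23.82639°
WX3: φ = -24.89444°, λ = +76.33694°
δ₁₃ = central angle INJ-13→WX3 = 0.518308 rad  (haversine)
θ₁₃ = bearing INJ-13→WX3 = 71.556°,  θ₁₂ = bearing INJ-13→SEC-15 = 319.617°
dₓₜ = R·arcsin(sin δ₁₃ · sin(θ₁₃ − θ₁₂)) = 6378.14·arcsin(0.49541·sin(-248.061°)) = 3045.383 km
|dₓₜ| = 3045.383 km

3045 km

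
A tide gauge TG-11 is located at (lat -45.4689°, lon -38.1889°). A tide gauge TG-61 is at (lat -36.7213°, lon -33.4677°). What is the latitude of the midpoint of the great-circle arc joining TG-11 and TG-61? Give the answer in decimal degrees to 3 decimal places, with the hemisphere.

41.119°S

Bx = cos φ₂ cos Δλ = 0.798834,  By = cos φ₂ sin Δλ = 0.065974
φₘ = atan2(sin φ₁ + sin φ₂, √((cos φ₁ + Bx)² + By²)) = -41.11909°
λₘ = λ₁ + atan2(By, cos φ₁ + Bx) = -35.67073°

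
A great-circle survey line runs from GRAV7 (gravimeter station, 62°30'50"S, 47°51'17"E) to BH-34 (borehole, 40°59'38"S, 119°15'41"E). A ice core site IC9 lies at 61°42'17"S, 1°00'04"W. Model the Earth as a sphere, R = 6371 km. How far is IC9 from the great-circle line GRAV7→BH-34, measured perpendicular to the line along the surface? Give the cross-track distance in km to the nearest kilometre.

GRAV7: φ = -62.51389°, λ = +47.85472°
BH-34: φ = -40.99389°, λ = +119.26139°
IC9: φ = -61.70472°, λ = -1.00111°
δ₁₃ = central angle GRAV7→IC9 = 0.389577 rad  (haversine)
θ₁₃ = bearing GRAV7→IC9 = 250.030°,  θ₁₂ = bearing GRAV7→BH-34 = 97.112°
dₓₜ = R·arcsin(sin δ₁₃ · sin(θ₁₃ − θ₁₂)) = 6371·arcsin(0.37980·sin(152.918°)) = 1107.168 km
|dₓₜ| = 1107.168 km

1107 km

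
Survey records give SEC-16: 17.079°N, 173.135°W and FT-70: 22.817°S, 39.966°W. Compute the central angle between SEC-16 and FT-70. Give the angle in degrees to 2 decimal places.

135.78°

Δφ = -39.8960°,  Δλ = 133.1690°
a = sin²(Δφ/2) + cos φ₁ cos φ₂ sin²(Δλ/2) = 0.858348
c = 2·arcsin(√a) = 2.369850 rad = 135.7824°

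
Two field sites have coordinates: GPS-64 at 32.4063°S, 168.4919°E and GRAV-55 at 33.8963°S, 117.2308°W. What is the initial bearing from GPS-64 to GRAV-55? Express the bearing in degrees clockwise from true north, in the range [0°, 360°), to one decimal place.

113.7°

Δλ = 74.2773°
y = sin Δλ · cos φ₂ = 0.798992
x = cos φ₁ sin φ₂ − sin φ₁ cos φ₂ cos Δλ = -0.350298
θ = atan2(y, x) = 113.6739° → 113.6739° (mod 360°)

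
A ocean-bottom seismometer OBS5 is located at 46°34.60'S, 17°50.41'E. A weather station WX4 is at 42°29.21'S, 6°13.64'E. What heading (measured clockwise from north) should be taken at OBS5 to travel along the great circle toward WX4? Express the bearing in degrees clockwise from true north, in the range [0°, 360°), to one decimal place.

OBS5: φ = -46.57667°, λ = +17.84017°
WX4: φ = -42.48683°, λ = +6.22733°
Δλ = -11.6128°
y = sin Δλ · cos φ₂ = -0.148443
x = cos φ₁ sin φ₂ − sin φ₁ cos φ₂ cos Δλ = 0.060357
θ = atan2(y, x) = -67.8734° → 292.1266° (mod 360°)

292.1°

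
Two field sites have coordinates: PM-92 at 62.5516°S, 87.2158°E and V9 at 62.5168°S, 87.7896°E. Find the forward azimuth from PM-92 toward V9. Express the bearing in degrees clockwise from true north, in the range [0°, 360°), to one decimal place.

82.8°

Δλ = 0.5738°
y = sin Δλ · cos φ₂ = 0.004622
x = cos φ₁ sin φ₂ − sin φ₁ cos φ₂ cos Δλ = 0.000587
θ = atan2(y, x) = 82.7635° → 82.7635° (mod 360°)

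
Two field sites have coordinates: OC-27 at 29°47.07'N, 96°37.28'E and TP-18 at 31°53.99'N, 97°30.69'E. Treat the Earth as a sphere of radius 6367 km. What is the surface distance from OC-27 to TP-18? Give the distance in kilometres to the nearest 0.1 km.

249.9 km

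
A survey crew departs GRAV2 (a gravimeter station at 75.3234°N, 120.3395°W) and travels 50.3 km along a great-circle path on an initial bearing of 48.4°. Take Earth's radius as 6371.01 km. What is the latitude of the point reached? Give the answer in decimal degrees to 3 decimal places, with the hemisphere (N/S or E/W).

75.620°N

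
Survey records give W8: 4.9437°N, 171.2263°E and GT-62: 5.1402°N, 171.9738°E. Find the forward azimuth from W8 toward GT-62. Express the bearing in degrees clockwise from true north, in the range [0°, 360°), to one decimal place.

75.2°

Δλ = 0.7475°
y = sin Δλ · cos φ₂ = 0.012994
x = cos φ₁ sin φ₂ − sin φ₁ cos φ₂ cos Δλ = 0.003437
θ = atan2(y, x) = 75.1842° → 75.1842° (mod 360°)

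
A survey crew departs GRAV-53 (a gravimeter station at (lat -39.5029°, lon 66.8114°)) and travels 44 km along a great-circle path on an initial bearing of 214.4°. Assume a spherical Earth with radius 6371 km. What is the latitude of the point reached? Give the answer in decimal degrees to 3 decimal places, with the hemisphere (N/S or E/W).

39.829°S

δ = d/R = 44/6371 = 0.006906 rad
φ₂ = arcsin(sin φ₁ cos δ + cos φ₁ sin δ cos θ)
   = arcsin(-0.63612·0.99998 + 0.77159·0.00691·-0.82511) = -39.82904°
λ₂ = λ₁ + atan2(sin θ sin δ cos φ₁, cos δ − sin φ₁ sin φ₂) = 66.52029°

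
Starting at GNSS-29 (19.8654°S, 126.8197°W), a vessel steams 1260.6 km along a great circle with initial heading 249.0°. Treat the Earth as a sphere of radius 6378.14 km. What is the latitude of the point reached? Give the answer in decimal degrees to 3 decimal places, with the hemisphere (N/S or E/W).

δ = d/R = 1260.6/6378.14 = 0.197644 rad
φ₂ = arcsin(sin φ₁ cos δ + cos φ₁ sin δ cos θ)
   = arcsin(-0.33981·0.98053 + 0.94049·0.19636·-0.35837) = -23.53929°
λ₂ = λ₁ + atan2(sin θ sin δ cos φ₁, cos δ − sin φ₁ sin φ₂) = -138.35412°

23.539°S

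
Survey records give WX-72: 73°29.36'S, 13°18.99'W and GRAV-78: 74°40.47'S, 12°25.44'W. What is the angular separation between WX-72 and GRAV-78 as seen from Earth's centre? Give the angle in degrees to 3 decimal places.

1.210°

WX-72: φ = -73.48933°, λ = -13.31650°
GRAV-78: φ = -74.67450°, λ = -12.42400°
Δφ = -1.1852°,  Δλ = 0.8925°
a = sin²(Δφ/2) + cos φ₁ cos φ₂ sin²(Δλ/2) = 0.000112
c = 2·arcsin(√a) = 0.021121 rad = 1.2101°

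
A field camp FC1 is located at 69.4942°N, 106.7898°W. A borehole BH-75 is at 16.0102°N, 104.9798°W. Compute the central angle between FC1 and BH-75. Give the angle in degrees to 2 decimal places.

53.50°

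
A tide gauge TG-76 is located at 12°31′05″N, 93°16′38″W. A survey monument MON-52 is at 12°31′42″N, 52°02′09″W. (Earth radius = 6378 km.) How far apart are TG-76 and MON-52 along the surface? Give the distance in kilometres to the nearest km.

4477 km

TG-76: φ = +12.51806°, λ = -93.27722°
MON-52: φ = +12.52833°, λ = -52.03583°
Δφ = 0.0103°,  Δλ = 41.2414°
a = sin²(Δφ/2) + cos φ₁ cos φ₂ sin²(Δλ/2) = 0.118199
c = 2·arcsin(√a) = 0.701923 rad = 40.2172°
d = R·c = 6378 × 0.701923 = 4476.9 km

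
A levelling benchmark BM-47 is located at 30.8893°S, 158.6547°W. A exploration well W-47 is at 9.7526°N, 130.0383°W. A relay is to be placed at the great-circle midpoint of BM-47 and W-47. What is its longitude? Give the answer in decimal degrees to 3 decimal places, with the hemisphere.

143.337°W

Bx = cos φ₂ cos Δλ = 0.865160,  By = cos φ₂ sin Δλ = 0.472022
φₘ = atan2(sin φ₁ + sin φ₂, √((cos φ₁ + Bx)² + By²)) = -10.89704°
λₘ = λ₁ + atan2(By, cos φ₁ + Bx) = -143.33693°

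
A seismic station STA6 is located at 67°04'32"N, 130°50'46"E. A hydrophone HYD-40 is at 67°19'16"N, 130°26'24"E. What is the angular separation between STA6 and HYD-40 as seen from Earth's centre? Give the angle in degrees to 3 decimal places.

0.292°

STA6: φ = +67.07556°, λ = +130.84611°
HYD-40: φ = +67.32111°, λ = +130.44000°
Δφ = 0.2456°,  Δλ = -0.4061°
a = sin²(Δφ/2) + cos φ₁ cos φ₂ sin²(Δλ/2) = 0.000006
c = 2·arcsin(√a) = 0.005090 rad = 0.2917°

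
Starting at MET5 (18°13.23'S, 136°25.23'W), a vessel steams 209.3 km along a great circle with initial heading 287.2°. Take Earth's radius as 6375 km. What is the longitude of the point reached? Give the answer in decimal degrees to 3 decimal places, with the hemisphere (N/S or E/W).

138.306°W

MET5: φ = -18.22050°, λ = -136.42050°
δ = d/R = 209.3/6375 = 0.032831 rad
φ₂ = arcsin(sin φ₁ cos δ + cos φ₁ sin δ cos θ)
   = arcsin(-0.31267·0.99946 + 0.94986·0.03283·0.29571) = -17.65509°
λ₂ = λ₁ + atan2(sin θ sin δ cos φ₁, cos δ − sin φ₁ sin φ₂) = -138.30630°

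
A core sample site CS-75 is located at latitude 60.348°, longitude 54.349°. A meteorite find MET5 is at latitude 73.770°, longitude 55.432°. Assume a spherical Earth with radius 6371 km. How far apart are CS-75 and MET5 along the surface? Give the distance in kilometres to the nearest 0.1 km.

1493.1 km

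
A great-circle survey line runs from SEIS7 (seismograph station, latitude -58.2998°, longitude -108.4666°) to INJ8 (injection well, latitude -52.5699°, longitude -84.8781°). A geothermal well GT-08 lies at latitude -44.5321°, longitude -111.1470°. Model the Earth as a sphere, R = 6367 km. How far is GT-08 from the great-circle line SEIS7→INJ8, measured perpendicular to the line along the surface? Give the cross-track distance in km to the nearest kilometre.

1535 km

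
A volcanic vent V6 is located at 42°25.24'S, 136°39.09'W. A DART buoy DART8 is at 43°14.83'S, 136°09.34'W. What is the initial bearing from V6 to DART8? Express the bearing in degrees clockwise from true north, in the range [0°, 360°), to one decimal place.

156.4°

V6: φ = -42.42067°, λ = -136.65150°
DART8: φ = -43.24717°, λ = -136.15567°
Δλ = 0.4958°
y = sin Δλ · cos φ₂ = 0.006303
x = cos φ₁ sin φ₂ − sin φ₁ cos φ₂ cos Δλ = -0.014443
θ = atan2(y, x) = 156.4218° → 156.4218° (mod 360°)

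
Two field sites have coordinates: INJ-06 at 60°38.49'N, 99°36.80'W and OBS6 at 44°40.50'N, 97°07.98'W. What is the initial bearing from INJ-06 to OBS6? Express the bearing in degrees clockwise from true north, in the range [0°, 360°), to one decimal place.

173.6°

INJ-06: φ = +60.64150°, λ = -99.61333°
OBS6: φ = +44.67500°, λ = -97.13300°
Δλ = 2.4803°
y = sin Δλ · cos φ₂ = 0.030774
x = cos φ₁ sin φ₂ − sin φ₁ cos φ₂ cos Δλ = -0.274495
θ = atan2(y, x) = 173.6032° → 173.6032° (mod 360°)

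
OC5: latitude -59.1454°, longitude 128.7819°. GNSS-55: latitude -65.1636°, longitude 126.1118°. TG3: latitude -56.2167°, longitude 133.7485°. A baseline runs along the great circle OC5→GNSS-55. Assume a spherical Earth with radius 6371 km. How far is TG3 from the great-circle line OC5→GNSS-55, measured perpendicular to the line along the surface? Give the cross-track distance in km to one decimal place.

δ₁₃ = central angle OC5→TG3 = 0.068961 rad  (haversine)
θ₁₃ = bearing OC5→TG3 = 44.318°,  θ₁₂ = bearing OC5→GNSS-55 = 190.533°
dₓₜ = R·arcsin(sin δ₁₃ · sin(θ₁₃ − θ₁₂)) = 6371·arcsin(0.06891·sin(-146.215°)) = -244.176 km
|dₓₜ| = 244.176 km

244.2 km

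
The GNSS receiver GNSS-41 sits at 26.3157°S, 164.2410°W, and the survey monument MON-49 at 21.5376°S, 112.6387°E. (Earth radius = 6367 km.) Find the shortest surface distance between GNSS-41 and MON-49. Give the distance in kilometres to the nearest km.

Δφ = 4.7781°,  Δλ = -83.1203°
a = sin²(Δφ/2) + cos φ₁ cos φ₂ sin²(Δλ/2) = 0.368690
c = 2·arcsin(√a) = 1.305059 rad = 74.7744°
d = R·c = 6367 × 1.305059 = 8309.3 km

8309 km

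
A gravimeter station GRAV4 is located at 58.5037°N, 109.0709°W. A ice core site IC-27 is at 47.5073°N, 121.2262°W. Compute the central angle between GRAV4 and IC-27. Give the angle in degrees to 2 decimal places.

13.16°

Δφ = -10.9964°,  Δλ = -12.1553°
a = sin²(Δφ/2) + cos φ₁ cos φ₂ sin²(Δλ/2) = 0.013136
c = 2·arcsin(√a) = 0.229733 rad = 13.1628°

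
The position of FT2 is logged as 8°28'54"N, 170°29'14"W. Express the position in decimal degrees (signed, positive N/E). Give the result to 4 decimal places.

lat: 8.4817° N → +8.4817°
lon: 170.4872° W → -170.4872°

+8.4817°, -170.4872°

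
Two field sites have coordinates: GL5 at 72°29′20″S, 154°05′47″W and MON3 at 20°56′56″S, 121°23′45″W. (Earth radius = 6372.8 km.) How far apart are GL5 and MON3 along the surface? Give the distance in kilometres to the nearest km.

6087 km

GL5: φ = -72.48889°, λ = -154.09639°
MON3: φ = -20.94889°, λ = -121.39583°
Δφ = 51.5400°,  Δλ = 32.7006°
a = sin²(Δφ/2) + cos φ₁ cos φ₂ sin²(Δλ/2) = 0.211285
c = 2·arcsin(√a) = 0.955218 rad = 54.7300°
d = R·c = 6372.8 × 0.955218 = 6087.4 km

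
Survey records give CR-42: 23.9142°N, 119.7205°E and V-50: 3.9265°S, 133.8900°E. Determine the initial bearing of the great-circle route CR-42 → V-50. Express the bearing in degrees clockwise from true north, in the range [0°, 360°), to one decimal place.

Δλ = 14.1695°
y = sin Δλ · cos φ₂ = 0.244217
x = cos φ₁ sin φ₂ − sin φ₁ cos φ₂ cos Δλ = -0.454711
θ = atan2(y, x) = 151.7606° → 151.7606° (mod 360°)

151.8°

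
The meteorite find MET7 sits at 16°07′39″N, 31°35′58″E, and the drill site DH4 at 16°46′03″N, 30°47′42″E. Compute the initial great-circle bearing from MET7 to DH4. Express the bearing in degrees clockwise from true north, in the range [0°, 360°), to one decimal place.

MET7: φ = +16.12750°, λ = +31.59944°
DH4: φ = +16.76750°, λ = +30.79500°
Δλ = -0.8044°
y = sin Δλ · cos φ₂ = -0.013443
x = cos φ₁ sin φ₂ − sin φ₁ cos φ₂ cos Δλ = 0.011196
θ = atan2(y, x) = -50.2102° → 309.7898° (mod 360°)

309.8°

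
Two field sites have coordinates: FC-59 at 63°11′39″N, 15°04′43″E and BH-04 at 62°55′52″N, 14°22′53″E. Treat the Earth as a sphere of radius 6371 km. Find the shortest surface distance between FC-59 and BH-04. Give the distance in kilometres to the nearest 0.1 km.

45.7 km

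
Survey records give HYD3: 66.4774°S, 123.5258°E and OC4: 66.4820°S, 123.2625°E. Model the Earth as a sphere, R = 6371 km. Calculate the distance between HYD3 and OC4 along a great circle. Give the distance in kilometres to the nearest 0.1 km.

11.7 km

Δφ = -0.0046°,  Δλ = -0.2633°
a = sin²(Δφ/2) + cos φ₁ cos φ₂ sin²(Δλ/2) = 0.000001
c = 2·arcsin(√a) = 0.001836 rad = 0.1052°
d = R·c = 6371 × 0.001836 = 11.7 km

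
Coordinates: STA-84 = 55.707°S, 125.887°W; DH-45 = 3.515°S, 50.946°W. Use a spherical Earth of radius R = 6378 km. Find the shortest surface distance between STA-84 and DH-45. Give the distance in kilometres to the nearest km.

8755 km

Δφ = 52.1920°,  Δλ = 74.9410°
a = sin²(Δφ/2) + cos φ₁ cos φ₂ sin²(Δλ/2) = 0.401619
c = 2·arcsin(√a) = 1.372742 rad = 78.6523°
d = R·c = 6378 × 1.372742 = 8755.3 km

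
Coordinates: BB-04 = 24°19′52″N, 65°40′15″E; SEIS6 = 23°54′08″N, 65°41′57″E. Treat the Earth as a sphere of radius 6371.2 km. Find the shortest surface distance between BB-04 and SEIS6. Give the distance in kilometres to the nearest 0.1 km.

47.8 km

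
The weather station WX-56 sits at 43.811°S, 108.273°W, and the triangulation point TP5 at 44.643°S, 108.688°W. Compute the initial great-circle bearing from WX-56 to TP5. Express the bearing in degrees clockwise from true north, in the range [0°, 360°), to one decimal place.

Δλ = -0.4150°
y = sin Δλ · cos φ₂ = -0.005153
x = cos φ₁ sin φ₂ − sin φ₁ cos φ₂ cos Δλ = -0.014534
θ = atan2(y, x) = -160.4761° → 199.5239° (mod 360°)

199.5°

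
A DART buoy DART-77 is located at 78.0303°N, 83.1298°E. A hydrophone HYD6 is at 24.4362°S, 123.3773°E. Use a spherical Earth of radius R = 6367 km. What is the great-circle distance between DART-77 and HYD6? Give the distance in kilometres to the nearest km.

11680 km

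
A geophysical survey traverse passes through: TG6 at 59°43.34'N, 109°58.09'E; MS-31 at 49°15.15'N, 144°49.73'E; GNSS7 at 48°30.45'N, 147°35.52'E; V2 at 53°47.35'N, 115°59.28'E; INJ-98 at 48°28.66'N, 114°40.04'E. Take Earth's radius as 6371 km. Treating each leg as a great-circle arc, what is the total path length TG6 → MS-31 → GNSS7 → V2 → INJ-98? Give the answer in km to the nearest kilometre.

TG6: φ = +59.72233°, λ = +109.96817°
MS-31: φ = +49.25250°, λ = +144.82883°
GNSS7: φ = +48.50750°, λ = +147.59200°
V2: φ = +53.78917°, λ = +115.98800°
INJ-98: φ = +48.47767°, λ = +114.66733°
TG6→MS-31: c = 0.391620 rad, d = 2495.01 km
MS-31→GNSS7: c = 0.034275 rad, d = 218.36 km
GNSS7→V2: c = 0.354825 rad, d = 2260.59 km
V2→INJ-98: c = 0.093820 rad, d = 597.73 km
Total = 2495.01 + 218.36 + 2260.59 + 597.73 = 5571.69 km

5572 km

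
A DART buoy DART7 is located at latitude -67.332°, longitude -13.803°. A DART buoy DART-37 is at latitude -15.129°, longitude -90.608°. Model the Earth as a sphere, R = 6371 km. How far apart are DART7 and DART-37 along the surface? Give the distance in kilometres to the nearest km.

7894 km

Δφ = 52.2030°,  Δλ = -76.8050°
a = sin²(Δφ/2) + cos φ₁ cos φ₂ sin²(Δλ/2) = 0.337123
c = 2·arcsin(√a) = 1.238986 rad = 70.9887°
d = R·c = 6371 × 1.238986 = 7893.6 km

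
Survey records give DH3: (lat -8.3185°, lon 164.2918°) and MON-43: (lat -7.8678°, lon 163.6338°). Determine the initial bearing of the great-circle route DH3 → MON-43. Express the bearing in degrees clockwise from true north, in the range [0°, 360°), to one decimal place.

Δλ = -0.6580°
y = sin Δλ · cos φ₂ = -0.011376
x = cos φ₁ sin φ₂ − sin φ₁ cos φ₂ cos Δλ = 0.007857
θ = atan2(y, x) = -55.3695° → 304.6305° (mod 360°)

304.6°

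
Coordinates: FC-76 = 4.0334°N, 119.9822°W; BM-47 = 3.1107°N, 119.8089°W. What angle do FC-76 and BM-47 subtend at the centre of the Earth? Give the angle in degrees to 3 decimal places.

Δφ = -0.9227°,  Δλ = 0.1733°
a = sin²(Δφ/2) + cos φ₁ cos φ₂ sin²(Δλ/2) = 0.000067
c = 2·arcsin(√a) = 0.016385 rad = 0.9388°

0.939°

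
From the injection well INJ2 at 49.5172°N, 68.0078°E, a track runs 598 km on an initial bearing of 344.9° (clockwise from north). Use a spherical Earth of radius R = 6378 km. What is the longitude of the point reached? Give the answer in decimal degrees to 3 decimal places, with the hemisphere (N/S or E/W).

δ = d/R = 598/6378 = 0.093760 rad
φ₂ = arcsin(sin φ₁ cos δ + cos φ₁ sin δ cos θ)
   = arcsin(0.76060·0.99561 + 0.64922·0.09362·0.96547) = 54.68072°
λ₂ = λ₁ + atan2(sin θ sin δ cos φ₁, cos δ − sin φ₁ sin φ₂) = 65.59000°

65.590°E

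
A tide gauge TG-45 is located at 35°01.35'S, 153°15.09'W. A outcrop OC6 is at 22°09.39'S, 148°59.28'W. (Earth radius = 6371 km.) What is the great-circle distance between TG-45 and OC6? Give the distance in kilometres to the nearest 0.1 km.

TG-45: φ = -35.02250°, λ = -153.25150°
OC6: φ = -22.15650°, λ = -148.98800°
Δφ = 12.8660°,  Δλ = 4.2635°
a = sin²(Δφ/2) + cos φ₁ cos φ₂ sin²(Δλ/2) = 0.013603
c = 2·arcsin(√a) = 0.233793 rad = 13.3954°
d = R·c = 6371 × 0.233793 = 1489.5 km

1489.5 km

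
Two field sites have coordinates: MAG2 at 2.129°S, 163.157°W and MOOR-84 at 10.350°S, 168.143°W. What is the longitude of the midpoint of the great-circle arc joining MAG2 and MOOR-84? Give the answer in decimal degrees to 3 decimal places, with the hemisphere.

Bx = cos φ₂ cos Δλ = 0.980006,  By = cos φ₂ sin Δλ = -0.085498
φₘ = atan2(sin φ₁ + sin φ₂, √((cos φ₁ + Bx)² + By²)) = -6.24536°
λₘ = λ₁ + atan2(By, cos φ₁ + Bx) = -165.63040°

165.630°W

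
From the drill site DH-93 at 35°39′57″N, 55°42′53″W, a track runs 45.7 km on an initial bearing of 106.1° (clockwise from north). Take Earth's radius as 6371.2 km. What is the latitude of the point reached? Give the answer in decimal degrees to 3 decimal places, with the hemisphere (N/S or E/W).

DH-93: φ = +35.66583°, λ = -55.71472°
δ = d/R = 45.7/6371.2 = 0.007173 rad
φ₂ = arcsin(sin φ₁ cos δ + cos φ₁ sin δ cos θ)
   = arcsin(0.58306·0.99997 + 0.81243·0.00717·-0.27731) = 35.55089°
λ₂ = λ₁ + atan2(sin θ sin δ cos φ₁, cos δ − sin φ₁ sin φ₂) = -55.22940°

35.551°N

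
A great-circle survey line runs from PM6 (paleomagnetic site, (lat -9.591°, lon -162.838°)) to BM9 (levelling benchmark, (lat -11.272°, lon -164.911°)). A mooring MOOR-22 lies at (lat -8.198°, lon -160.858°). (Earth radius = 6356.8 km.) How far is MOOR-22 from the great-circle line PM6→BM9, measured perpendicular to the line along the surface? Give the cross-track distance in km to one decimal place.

20.4 km

δ₁₃ = central angle PM6→MOOR-22 = 0.041913 rad  (haversine)
θ₁₃ = bearing PM6→MOOR-22 = 54.702°,  θ₁₂ = bearing PM6→BM9 = 230.310°
dₓₜ = R·arcsin(sin δ₁₃ · sin(θ₁₃ − θ₁₂)) = 6356.8·arcsin(0.04190·sin(-175.608°)) = -20.398 km
|dₓₜ| = 20.398 km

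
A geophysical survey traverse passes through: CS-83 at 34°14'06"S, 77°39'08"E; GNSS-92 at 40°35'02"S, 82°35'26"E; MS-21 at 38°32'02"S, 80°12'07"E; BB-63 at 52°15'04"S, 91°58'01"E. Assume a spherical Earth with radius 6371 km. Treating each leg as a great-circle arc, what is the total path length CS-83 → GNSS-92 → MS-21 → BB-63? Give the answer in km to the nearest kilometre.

CS-83: φ = -34.23500°, λ = +77.65222°
GNSS-92: φ = -40.58389°, λ = +82.59056°
MS-21: φ = -38.53389°, λ = +80.20194°
BB-63: φ = -52.25111°, λ = +91.96694°
CS-83→GNSS-92: c = 0.130198 rad, d = 829.49 km
GNSS-92→MS-21: c = 0.048092 rad, d = 306.39 km
MS-21→BB-63: c = 0.278687 rad, d = 1775.52 km
Total = 829.49 + 306.39 + 1775.52 = 2911.40 km

2911 km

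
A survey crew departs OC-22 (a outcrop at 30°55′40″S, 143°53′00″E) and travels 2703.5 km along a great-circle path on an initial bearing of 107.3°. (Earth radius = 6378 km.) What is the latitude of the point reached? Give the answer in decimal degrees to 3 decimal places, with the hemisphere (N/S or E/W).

OC-22: φ = -30.92778°, λ = +143.88333°
δ = d/R = 2703.5/6378 = 0.423879 rad
φ₂ = arcsin(sin φ₁ cos δ + cos φ₁ sin δ cos θ)
   = arcsin(-0.51396·0.91150 + 0.85782·0.41130·-0.29737) = -34.98708°
λ₂ = λ₁ + atan2(sin θ sin δ cos φ₁, cos δ − sin φ₁ sin φ₂) = 172.52389°

34.987°S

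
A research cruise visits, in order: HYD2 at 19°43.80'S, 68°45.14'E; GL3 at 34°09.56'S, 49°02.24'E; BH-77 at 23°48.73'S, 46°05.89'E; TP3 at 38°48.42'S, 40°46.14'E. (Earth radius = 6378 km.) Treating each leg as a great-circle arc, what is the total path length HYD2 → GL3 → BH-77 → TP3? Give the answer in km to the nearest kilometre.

HYD2: φ = -19.73000°, λ = +68.75233°
GL3: φ = -34.15933°, λ = +49.03733°
BH-77: φ = -23.81217°, λ = +46.09817°
TP3: φ = -38.80700°, λ = +40.76900°
HYD2→GL3: c = 0.395515 rad, d = 2522.59 km
GL3→BH-77: c = 0.186055 rad, d = 1186.66 km
BH-77→TP3: c = 0.273366 rad, d = 1743.53 km
Total = 2522.59 + 1186.66 + 1743.53 = 5452.78 km

5453 km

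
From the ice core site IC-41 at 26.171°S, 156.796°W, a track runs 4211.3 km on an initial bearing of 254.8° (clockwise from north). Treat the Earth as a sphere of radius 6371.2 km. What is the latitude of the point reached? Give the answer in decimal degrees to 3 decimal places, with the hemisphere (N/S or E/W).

29.513°S

δ = d/R = 4211.3/6371.2 = 0.660990 rad
φ₂ = arcsin(sin φ₁ cos δ + cos φ₁ sin δ cos θ)
   = arcsin(-0.44105·0.78938 + 0.89748·0.61390·-0.26219) = -29.51267°
λ₂ = λ₁ + atan2(sin θ sin δ cos φ₁, cos δ − sin φ₁ sin φ₂) = 160.30155°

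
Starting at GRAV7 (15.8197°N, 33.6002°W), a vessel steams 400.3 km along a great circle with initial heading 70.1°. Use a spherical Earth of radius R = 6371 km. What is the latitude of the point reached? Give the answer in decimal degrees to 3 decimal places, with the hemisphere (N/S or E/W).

δ = d/R = 400.3/6371 = 0.062832 rad
φ₂ = arcsin(sin φ₁ cos δ + cos φ₁ sin δ cos θ)
   = arcsin(0.27261·0.99803 + 0.96212·0.06279·0.34038) = 17.01584°
λ₂ = λ₁ + atan2(sin θ sin δ cos φ₁, cos δ − sin φ₁ sin φ₂) = -30.06029°

17.016°N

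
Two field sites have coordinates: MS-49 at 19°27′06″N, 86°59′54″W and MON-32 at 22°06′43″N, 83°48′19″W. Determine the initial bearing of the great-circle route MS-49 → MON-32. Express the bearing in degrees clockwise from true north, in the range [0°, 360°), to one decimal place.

47.7°

MS-49: φ = +19.45167°, λ = -86.99833°
MON-32: φ = +22.11194°, λ = -83.80528°
Δλ = 3.1931°
y = sin Δλ · cos φ₂ = 0.051604
x = cos φ₁ sin φ₂ − sin φ₁ cos φ₂ cos Δλ = 0.046893
θ = atan2(y, x) = 47.7382° → 47.7382° (mod 360°)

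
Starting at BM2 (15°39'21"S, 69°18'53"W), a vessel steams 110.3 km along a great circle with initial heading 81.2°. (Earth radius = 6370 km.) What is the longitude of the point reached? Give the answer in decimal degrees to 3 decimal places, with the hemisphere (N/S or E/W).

68.297°W

BM2: φ = -15.65583°, λ = -69.31472°
δ = d/R = 110.3/6370 = 0.017316 rad
φ₂ = arcsin(sin φ₁ cos δ + cos φ₁ sin δ cos θ)
   = arcsin(-0.26986·0.99985 + 0.96290·0.01731·0.15299) = -15.50171°
λ₂ = λ₁ + atan2(sin θ sin δ cos φ₁, cos δ − sin φ₁ sin φ₂) = -68.29728°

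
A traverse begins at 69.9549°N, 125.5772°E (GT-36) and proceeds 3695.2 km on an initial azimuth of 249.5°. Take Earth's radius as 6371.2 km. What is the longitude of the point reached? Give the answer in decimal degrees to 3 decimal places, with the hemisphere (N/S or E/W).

δ = d/R = 3695.2/6371.2 = 0.579985 rad
φ₂ = arcsin(sin φ₁ cos δ + cos φ₁ sin δ cos θ)
   = arcsin(0.93942·0.83647 + 0.34276·0.54801·-0.35021) = 46.05601°
λ₂ = λ₁ + atan2(sin θ sin δ cos φ₁, cos δ − sin φ₁ sin φ₂) = 77.87274°

77.873°E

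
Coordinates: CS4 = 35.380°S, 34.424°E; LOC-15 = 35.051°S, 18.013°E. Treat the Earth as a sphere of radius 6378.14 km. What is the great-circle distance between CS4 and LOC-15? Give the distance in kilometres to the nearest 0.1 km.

1491.3 km

Δφ = 0.3290°,  Δλ = -16.4110°
a = sin²(Δφ/2) + cos φ₁ cos φ₂ sin²(Δλ/2) = 0.013605
c = 2·arcsin(√a) = 0.233809 rad = 13.3963°
d = R·c = 6378.14 × 0.233809 = 1491.3 km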